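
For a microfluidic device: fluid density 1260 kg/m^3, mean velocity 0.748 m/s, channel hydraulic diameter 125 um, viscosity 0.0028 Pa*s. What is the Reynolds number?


Step 1: Convert Dh to meters: Dh = 125e-6 m
Step 2: Re = rho * v * Dh / mu
Re = 1260 * 0.748 * 125e-6 / 0.0028
Re = 42.075


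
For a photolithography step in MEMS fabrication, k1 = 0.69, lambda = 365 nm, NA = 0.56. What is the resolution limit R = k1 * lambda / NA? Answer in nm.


Step 1: Identify values: k1 = 0.69, lambda = 365 nm, NA = 0.56
Step 2: R = k1 * lambda / NA
R = 0.69 * 365 / 0.56
R = 449.7 nm


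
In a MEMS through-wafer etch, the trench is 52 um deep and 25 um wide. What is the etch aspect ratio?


Step 1: AR = depth / width
Step 2: AR = 52 / 25
AR = 2.1


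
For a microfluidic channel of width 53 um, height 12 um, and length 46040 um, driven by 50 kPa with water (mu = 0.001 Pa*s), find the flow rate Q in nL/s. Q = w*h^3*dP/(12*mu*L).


Step 1: Convert all dimensions to SI (meters).
w = 53e-6 m, h = 12e-6 m, L = 46040e-6 m, dP = 50e3 Pa
Step 2: Q = w * h^3 * dP / (12 * mu * L)
Q = 53e-6 * (12e-6)^3 * 50e3 / (12 * 0.001 * 46040e-6) = 8.28844e-12 m^3/s
Step 3: Convert Q from m^3/s to nL/s (1 m^3 = 1e12 nL, so multiply by 1e12).
Q = 8.288 nL/s


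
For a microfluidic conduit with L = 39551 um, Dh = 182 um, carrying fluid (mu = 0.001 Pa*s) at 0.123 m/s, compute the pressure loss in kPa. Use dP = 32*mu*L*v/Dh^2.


Step 1: Convert to SI: L = 39551e-6 m, Dh = 182e-6 m
Step 2: dP = 32 * 0.001 * 39551e-6 * 0.123 / (182e-6)^2
Step 3: dP = 4699.70 Pa
Step 4: Convert to kPa: dP = 4.7 kPa


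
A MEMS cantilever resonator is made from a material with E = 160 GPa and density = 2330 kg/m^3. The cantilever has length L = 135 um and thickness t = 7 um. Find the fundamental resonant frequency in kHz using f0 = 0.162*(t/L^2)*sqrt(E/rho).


Step 1: Convert units to SI.
t_SI = 7e-6 m, L_SI = 135e-6 m
Step 2: Calculate sqrt(E/rho).
sqrt(160e9 / 2330) = 8286.71 m/s
Step 3: Compute f0.
f0 = 0.162 * 7e-6 / (135e-6)^2 * 8286.71 = 515617.5 Hz = 515.62 kHz


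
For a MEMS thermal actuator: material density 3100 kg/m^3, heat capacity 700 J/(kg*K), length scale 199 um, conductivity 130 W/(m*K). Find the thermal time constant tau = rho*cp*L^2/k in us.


Step 1: Convert L to m: L = 199e-6 m
Step 2: L^2 = (199e-6)^2 = 3.9601e-08 m^2
Step 3: tau = 3100 * 700 * 3.9601e-08 / 130 = 6.6103208e-04 s
Step 4: Convert to microseconds (multiply by 1e6).
tau = 661.032 us


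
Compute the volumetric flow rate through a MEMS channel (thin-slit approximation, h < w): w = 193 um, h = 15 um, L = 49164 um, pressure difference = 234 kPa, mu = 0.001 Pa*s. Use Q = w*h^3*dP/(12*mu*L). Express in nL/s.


Step 1: Convert all dimensions to SI (meters).
w = 193e-6 m, h = 15e-6 m, L = 49164e-6 m, dP = 234e3 Pa
Step 2: Q = w * h^3 * dP / (12 * mu * L)
Q = 193e-6 * (15e-6)^3 * 234e3 / (12 * 0.001 * 49164e-6) = 2.5835596e-10 m^3/s
Step 3: Convert Q from m^3/s to nL/s (1 m^3 = 1e12 nL, so multiply by 1e12).
Q = 258.356 nL/s


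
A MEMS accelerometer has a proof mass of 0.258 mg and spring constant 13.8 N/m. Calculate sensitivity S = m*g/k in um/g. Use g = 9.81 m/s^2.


Step 1: Convert mass: m = 0.258 mg = 2.58e-07 kg
Step 2: S = m * g / k = 2.58e-07 * 9.81 / 13.8
Step 3: S = 1.83e-07 m/g
Step 4: Convert to um/g: S = 0.183 um/g


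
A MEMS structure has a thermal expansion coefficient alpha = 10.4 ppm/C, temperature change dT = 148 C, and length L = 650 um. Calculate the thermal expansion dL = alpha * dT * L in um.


Step 1: Convert CTE: alpha = 10.4 ppm/C = 10.4e-6 /C
Step 2: dL = 10.4e-6 * 148 * 650
dL = 1.0005 um


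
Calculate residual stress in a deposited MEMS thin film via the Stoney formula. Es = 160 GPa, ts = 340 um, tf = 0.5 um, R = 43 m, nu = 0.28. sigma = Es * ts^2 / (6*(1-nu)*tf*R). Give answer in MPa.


Step 1: Compute numerator: Es * ts^2 = 160 * 340^2 = 18496000 (GPa*um^2)
Step 2: Compute denominator (R in um): 6*(1-nu)*tf*R = 6*0.72*0.5*43e6 = 92880000.0 (um^2)
Step 3: sigma (GPa) = 18496000 / 92880000.0 = 1.99139e-01 GPa
Step 4: Convert to MPa (x1000): sigma = 199.1 MPa


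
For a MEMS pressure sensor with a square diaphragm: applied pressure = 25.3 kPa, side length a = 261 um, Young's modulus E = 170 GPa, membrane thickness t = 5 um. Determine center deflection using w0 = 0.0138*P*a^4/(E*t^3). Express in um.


Step 1: Convert pressure to compatible units (E is in GPa, so P in GPa).
P = 25.3 kPa = 25.3e-6 GPa
Step 2: Compute numerator: 0.0138 * P * a^4.
a^4 = 261^4 = 4640470641
numerator = 0.0138 * 25.3e-6 * 4640470641 = 1.6202e+03
Step 3: Compute denominator: E * t^3 = 170 * 5^3 = 21250
Step 4: w0 = numerator / denominator = 1.6202e+03 / 21250 = 0.0762 um


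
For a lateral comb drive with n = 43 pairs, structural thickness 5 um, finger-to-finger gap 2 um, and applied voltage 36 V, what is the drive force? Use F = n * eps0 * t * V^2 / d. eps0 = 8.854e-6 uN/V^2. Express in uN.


Step 1: Parameters: n=43, eps0=8.854e-6 uN/V^2, t=5 um, V=36 V, d=2 um
Step 2: V^2 = 1296
Step 3: F = 43 * 8.854e-6 * 5 * 1296 / 2
F = 1.234 uN


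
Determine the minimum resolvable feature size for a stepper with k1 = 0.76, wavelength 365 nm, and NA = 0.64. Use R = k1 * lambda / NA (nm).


Step 1: Identify values: k1 = 0.76, lambda = 365 nm, NA = 0.64
Step 2: R = k1 * lambda / NA
R = 0.76 * 365 / 0.64
R = 433.4 nm


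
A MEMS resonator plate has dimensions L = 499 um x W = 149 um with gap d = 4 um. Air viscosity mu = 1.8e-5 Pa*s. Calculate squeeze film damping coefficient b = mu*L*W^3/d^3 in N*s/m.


Step 1: Convert to SI.
L = 499e-6 m, W = 149e-6 m, d = 4e-6 m
Step 2: W^3 = (149e-6)^3 = 3.31e-12 m^3
Step 3: d^3 = (4e-6)^3 = 6.40e-17 m^3
Step 4: b = 1.8e-5 * 499e-6 * 3.31e-12 / 6.40e-17
b = 4.64e-04 N*s/m


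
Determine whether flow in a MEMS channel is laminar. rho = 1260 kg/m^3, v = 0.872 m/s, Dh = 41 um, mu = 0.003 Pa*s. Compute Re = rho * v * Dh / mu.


Step 1: Convert Dh to meters: Dh = 41e-6 m
Step 2: Re = rho * v * Dh / mu
Re = 1260 * 0.872 * 41e-6 / 0.003
Re = 15.016
Since Re = 15.016 is below ~2300, the flow is laminar.


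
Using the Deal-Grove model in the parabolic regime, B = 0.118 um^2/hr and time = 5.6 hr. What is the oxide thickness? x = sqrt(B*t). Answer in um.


Step 1: Compute B*t = 0.118 * 5.6 = 0.6608
Step 2: x = sqrt(0.6608)
x = 0.813 um


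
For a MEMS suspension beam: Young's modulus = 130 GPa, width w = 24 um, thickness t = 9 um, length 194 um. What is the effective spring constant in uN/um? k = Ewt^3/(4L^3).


Step 1: Convert E to consistent units (1 GPa = 1000 uN/um^2).
E = 130 GPa = 130000 uN/um^2
Step 2: Compute t^3 = 9^3 = 729
Step 3: Compute L^3 = 194^3 = 7301384
Step 4: k = 130000 * 24 * 729 / (4 * 7301384)
k = 77.8784 uN/um


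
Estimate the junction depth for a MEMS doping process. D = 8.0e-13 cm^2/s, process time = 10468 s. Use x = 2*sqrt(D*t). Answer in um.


Step 1: Compute D*t = 8.0e-13 * 10468 = 8.3744e-09 cm^2
Step 2: sqrt(D*t) = 9.1512e-05 cm
Step 3: x = 2 * 9.1512e-05 cm = 1.83024e-04 cm
Step 4: Convert to um (1 cm = 1e4 um): x = 1.83 um


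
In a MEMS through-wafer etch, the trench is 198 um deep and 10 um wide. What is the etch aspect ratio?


Step 1: AR = depth / width
Step 2: AR = 198 / 10
AR = 19.8


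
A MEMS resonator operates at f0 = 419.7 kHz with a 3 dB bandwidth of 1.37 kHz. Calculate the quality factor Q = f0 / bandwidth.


Step 1: Q = f0 / bandwidth
Step 2: Q = 419.7 / 1.37
Q = 306.4


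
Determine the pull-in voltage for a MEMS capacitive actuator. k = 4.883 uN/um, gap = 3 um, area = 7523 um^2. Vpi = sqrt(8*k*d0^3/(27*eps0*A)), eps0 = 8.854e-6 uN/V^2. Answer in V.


Step 1: Compute numerator: 8 * k * d0^3 = 8 * 4.883 * 3^3 = 1054.728
Step 2: Compute denominator: 27 * eps0 * A = 27 * 8.854e-6 * 7523 = 1.798433
Step 3: Vpi = sqrt(1054.728 / 1.798433)
Vpi = 24.22 V


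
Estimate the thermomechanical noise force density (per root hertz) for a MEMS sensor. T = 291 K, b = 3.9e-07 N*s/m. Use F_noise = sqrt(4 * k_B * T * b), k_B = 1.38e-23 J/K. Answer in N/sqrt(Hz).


Step 1: Compute 4 * k_B * T * b
= 4 * 1.38e-23 * 291 * 3.9e-07
= 6.2646e-27 N^2/Hz
Step 2: F_noise = sqrt(6.2646e-27)
F_noise = 7.91e-14 N/sqrt(Hz)


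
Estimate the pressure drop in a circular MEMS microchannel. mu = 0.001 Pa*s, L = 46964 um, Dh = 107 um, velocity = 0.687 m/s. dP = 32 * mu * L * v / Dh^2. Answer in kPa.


Step 1: Convert to SI: L = 46964e-6 m, Dh = 107e-6 m
Step 2: dP = 32 * 0.001 * 46964e-6 * 0.687 / (107e-6)^2
Step 3: dP = 90178.76 Pa
Step 4: Convert to kPa: dP = 90.18 kPa


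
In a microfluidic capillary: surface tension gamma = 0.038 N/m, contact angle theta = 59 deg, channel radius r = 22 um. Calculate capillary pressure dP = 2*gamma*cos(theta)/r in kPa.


Step 1: cos(59 deg) = 0.515
Step 2: Convert r to m: r = 22e-6 m
Step 3: dP = 2 * 0.038 * 0.515 / 22e-6 = 1779.1 Pa
Step 4: Convert Pa to kPa (divide by 1000).
dP = 1.78 kPa


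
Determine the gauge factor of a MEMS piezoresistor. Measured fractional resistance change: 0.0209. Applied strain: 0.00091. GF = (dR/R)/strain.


Step 1: Identify values.
dR/R = 0.0209, strain = 0.00091
Step 2: GF = (dR/R) / strain = 0.0209 / 0.00091
GF = 23.0


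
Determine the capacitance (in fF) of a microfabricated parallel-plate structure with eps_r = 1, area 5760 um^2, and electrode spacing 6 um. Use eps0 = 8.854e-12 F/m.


Step 1: Convert area to m^2: A = 5760e-12 m^2
Step 2: Convert gap to m: d = 6e-6 m
Step 3: C = eps0 * eps_r * A / d
C = 8.854e-12 * 1 * 5760e-12 / 6e-6
Step 4: Convert to fF (multiply by 1e15).
C = 8.5 fF


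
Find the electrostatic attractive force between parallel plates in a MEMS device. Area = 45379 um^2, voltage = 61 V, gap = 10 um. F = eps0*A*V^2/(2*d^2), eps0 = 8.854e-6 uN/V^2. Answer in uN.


Step 1: Identify parameters.
eps0 = 8.854e-6 uN/V^2, A = 45379 um^2, V = 61 V, d = 10 um
Step 2: Compute V^2 = 61^2 = 3721
Step 3: Compute d^2 = 10^2 = 100
Step 4: F = 0.5 * 8.854e-6 * 45379 * 3721 / 100
F = 7.475 uN


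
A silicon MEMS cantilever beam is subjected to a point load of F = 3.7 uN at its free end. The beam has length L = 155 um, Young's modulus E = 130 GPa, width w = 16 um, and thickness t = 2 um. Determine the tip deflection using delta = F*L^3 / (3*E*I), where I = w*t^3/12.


Step 1: Calculate the second moment of area.
I = w * t^3 / 12 = 16 * 2^3 / 12 = 10.6667 um^4
Step 2: Convert E to consistent units (1 GPa = 1000 uN/um^2).
E = 130 GPa = 130000 uN/um^2
Step 3: Calculate tip deflection.
delta = F * L^3 / (3 * E * I)
delta = 3.7 * 155^3 / (3 * 130000 * 10.6667)
delta = 3.3121 um


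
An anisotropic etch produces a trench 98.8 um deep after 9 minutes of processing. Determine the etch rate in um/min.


Step 1: Etch rate = depth / time
Step 2: rate = 98.8 / 9
rate = 10.978 um/min


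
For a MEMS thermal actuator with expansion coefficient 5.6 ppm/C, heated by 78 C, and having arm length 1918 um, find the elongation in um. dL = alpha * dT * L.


Step 1: Convert CTE: alpha = 5.6 ppm/C = 5.6e-6 /C
Step 2: dL = 5.6e-6 * 78 * 1918
dL = 0.8378 um


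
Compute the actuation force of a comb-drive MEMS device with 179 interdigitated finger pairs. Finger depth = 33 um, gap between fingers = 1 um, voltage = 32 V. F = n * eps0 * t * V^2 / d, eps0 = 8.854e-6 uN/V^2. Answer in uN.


Step 1: Parameters: n=179, eps0=8.854e-6 uN/V^2, t=33 um, V=32 V, d=1 um
Step 2: V^2 = 1024
Step 3: F = 179 * 8.854e-6 * 33 * 1024 / 1
F = 53.556 uN


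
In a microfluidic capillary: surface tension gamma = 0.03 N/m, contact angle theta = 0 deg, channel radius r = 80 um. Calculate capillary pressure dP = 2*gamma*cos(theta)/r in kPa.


Step 1: cos(0 deg) = 1.0
Step 2: Convert r to m: r = 80e-6 m
Step 3: dP = 2 * 0.03 * 1.0 / 80e-6 = 750.0 Pa
Step 4: Convert Pa to kPa (divide by 1000).
dP = 0.75 kPa


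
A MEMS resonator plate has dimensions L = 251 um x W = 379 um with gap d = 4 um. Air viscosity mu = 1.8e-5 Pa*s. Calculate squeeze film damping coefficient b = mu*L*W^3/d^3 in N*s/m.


Step 1: Convert to SI.
L = 251e-6 m, W = 379e-6 m, d = 4e-6 m
Step 2: W^3 = (379e-6)^3 = 5.44e-11 m^3
Step 3: d^3 = (4e-6)^3 = 6.40e-17 m^3
Step 4: b = 1.8e-5 * 251e-6 * 5.44e-11 / 6.40e-17
b = 3.84e-03 N*s/m


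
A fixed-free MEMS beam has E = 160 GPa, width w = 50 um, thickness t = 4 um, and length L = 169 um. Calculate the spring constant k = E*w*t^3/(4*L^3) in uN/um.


Step 1: Convert E to consistent units (1 GPa = 1000 uN/um^2).
E = 160 GPa = 160000 uN/um^2
Step 2: Compute t^3 = 4^3 = 64
Step 3: Compute L^3 = 169^3 = 4826809
Step 4: k = 160000 * 50 * 64 / (4 * 4826809)
k = 26.5186 uN/um


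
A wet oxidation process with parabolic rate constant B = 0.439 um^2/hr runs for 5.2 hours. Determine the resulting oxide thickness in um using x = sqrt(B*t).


Step 1: Compute B*t = 0.439 * 5.2 = 2.2828
Step 2: x = sqrt(2.2828)
x = 1.511 um


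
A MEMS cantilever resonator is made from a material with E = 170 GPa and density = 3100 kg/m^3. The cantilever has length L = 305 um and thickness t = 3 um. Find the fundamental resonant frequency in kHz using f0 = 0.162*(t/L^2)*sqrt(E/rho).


Step 1: Convert units to SI.
t_SI = 3e-6 m, L_SI = 305e-6 m
Step 2: Calculate sqrt(E/rho).
sqrt(170e9 / 3100) = 7405.32 m/s
Step 3: Compute f0.
f0 = 0.162 * 3e-6 / (305e-6)^2 * 7405.32 = 38688.4 Hz = 38.69 kHz


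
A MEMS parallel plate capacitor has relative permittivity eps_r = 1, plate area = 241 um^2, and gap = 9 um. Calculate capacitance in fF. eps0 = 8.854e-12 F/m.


Step 1: Convert area to m^2: A = 241e-12 m^2
Step 2: Convert gap to m: d = 9e-6 m
Step 3: C = eps0 * eps_r * A / d
C = 8.854e-12 * 1 * 241e-12 / 9e-6
Step 4: Convert to fF (multiply by 1e15).
C = 0.24 fF


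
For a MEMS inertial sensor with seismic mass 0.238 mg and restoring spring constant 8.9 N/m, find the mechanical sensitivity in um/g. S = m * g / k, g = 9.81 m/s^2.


Step 1: Convert mass: m = 0.238 mg = 2.38e-07 kg
Step 2: S = m * g / k = 2.38e-07 * 9.81 / 8.9
Step 3: S = 2.62e-07 m/g
Step 4: Convert to um/g: S = 0.262 um/g


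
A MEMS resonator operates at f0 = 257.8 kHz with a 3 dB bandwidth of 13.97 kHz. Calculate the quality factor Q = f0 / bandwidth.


Step 1: Q = f0 / bandwidth
Step 2: Q = 257.8 / 13.97
Q = 18.5


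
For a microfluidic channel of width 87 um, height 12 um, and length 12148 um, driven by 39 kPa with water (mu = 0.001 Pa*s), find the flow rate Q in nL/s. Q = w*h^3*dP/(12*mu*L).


Step 1: Convert all dimensions to SI (meters).
w = 87e-6 m, h = 12e-6 m, L = 12148e-6 m, dP = 39e3 Pa
Step 2: Q = w * h^3 * dP / (12 * mu * L)
Q = 87e-6 * (12e-6)^3 * 39e3 / (12 * 0.001 * 12148e-6) = 4.022e-11 m^3/s
Step 3: Convert Q from m^3/s to nL/s (1 m^3 = 1e12 nL, so multiply by 1e12).
Q = 40.22 nL/s


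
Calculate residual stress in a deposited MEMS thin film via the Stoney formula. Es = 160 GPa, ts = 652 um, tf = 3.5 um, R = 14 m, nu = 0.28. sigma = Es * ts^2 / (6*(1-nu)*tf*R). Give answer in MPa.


Step 1: Compute numerator: Es * ts^2 = 160 * 652^2 = 68016640 (GPa*um^2)
Step 2: Compute denominator (R in um): 6*(1-nu)*tf*R = 6*0.72*3.5*14e6 = 211680000.0 (um^2)
Step 3: sigma (GPa) = 68016640 / 211680000.0 = 3.21318e-01 GPa
Step 4: Convert to MPa (x1000): sigma = 321.3 MPa


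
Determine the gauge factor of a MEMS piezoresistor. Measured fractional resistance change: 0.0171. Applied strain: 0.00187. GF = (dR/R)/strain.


Step 1: Identify values.
dR/R = 0.0171, strain = 0.00187
Step 2: GF = (dR/R) / strain = 0.0171 / 0.00187
GF = 9.1


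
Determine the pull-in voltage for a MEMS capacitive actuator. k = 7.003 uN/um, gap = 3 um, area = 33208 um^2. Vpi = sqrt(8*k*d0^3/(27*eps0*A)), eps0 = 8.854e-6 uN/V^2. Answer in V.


Step 1: Compute numerator: 8 * k * d0^3 = 8 * 7.003 * 3^3 = 1512.648
Step 2: Compute denominator: 27 * eps0 * A = 27 * 8.854e-6 * 33208 = 7.938638
Step 3: Vpi = sqrt(1512.648 / 7.938638)
Vpi = 13.8 V


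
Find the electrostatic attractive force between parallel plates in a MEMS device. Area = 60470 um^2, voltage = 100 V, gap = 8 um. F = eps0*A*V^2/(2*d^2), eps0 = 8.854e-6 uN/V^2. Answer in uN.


Step 1: Identify parameters.
eps0 = 8.854e-6 uN/V^2, A = 60470 um^2, V = 100 V, d = 8 um
Step 2: Compute V^2 = 100^2 = 10000
Step 3: Compute d^2 = 8^2 = 64
Step 4: F = 0.5 * 8.854e-6 * 60470 * 10000 / 64
F = 41.828 uN


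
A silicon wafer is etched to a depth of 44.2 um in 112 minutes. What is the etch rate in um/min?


Step 1: Etch rate = depth / time
Step 2: rate = 44.2 / 112
rate = 0.395 um/min


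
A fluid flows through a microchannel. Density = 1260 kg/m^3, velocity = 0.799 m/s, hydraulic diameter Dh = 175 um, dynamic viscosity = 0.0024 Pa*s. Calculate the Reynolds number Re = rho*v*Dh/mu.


Step 1: Convert Dh to meters: Dh = 175e-6 m
Step 2: Re = rho * v * Dh / mu
Re = 1260 * 0.799 * 175e-6 / 0.0024
Re = 73.408


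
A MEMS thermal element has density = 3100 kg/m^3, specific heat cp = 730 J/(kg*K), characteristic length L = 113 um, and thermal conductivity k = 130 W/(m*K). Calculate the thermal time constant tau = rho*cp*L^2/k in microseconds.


Step 1: Convert L to m: L = 113e-6 m
Step 2: L^2 = (113e-6)^2 = 1.2769e-08 m^2
Step 3: tau = 3100 * 730 * 1.2769e-08 / 130 = 2.2227882e-04 s
Step 4: Convert to microseconds (multiply by 1e6).
tau = 222.279 us


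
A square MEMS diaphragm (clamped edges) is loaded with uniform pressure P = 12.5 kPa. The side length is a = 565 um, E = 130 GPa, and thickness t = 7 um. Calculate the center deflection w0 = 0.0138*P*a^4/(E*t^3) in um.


Step 1: Convert pressure to compatible units (E is in GPa, so P in GPa).
P = 12.5 kPa = 12.5e-6 GPa
Step 2: Compute numerator: 0.0138 * P * a^4.
a^4 = 565^4 = 101904600625
numerator = 0.0138 * 12.5e-6 * 101904600625 = 1.75785e+04
Step 3: Compute denominator: E * t^3 = 130 * 7^3 = 44590
Step 4: w0 = numerator / denominator = 1.75785e+04 / 44590 = 0.3942 um


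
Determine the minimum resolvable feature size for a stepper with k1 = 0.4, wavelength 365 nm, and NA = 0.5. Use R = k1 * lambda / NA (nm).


Step 1: Identify values: k1 = 0.4, lambda = 365 nm, NA = 0.5
Step 2: R = k1 * lambda / NA
R = 0.4 * 365 / 0.5
R = 292.0 nm


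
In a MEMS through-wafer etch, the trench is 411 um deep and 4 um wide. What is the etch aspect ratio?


Step 1: AR = depth / width
Step 2: AR = 411 / 4
AR = 102.8


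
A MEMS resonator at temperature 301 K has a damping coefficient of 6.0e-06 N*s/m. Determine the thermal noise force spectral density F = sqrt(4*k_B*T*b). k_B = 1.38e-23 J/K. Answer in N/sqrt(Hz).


Step 1: Compute 4 * k_B * T * b
= 4 * 1.38e-23 * 301 * 6.0e-06
= 9.9691e-26 N^2/Hz
Step 2: F_noise = sqrt(9.9691e-26)
F_noise = 3.16e-13 N/sqrt(Hz)


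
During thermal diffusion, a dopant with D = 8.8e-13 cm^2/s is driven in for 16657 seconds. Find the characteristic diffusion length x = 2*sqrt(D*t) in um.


Step 1: Compute D*t = 8.8e-13 * 16657 = 1.465816e-08 cm^2
Step 2: sqrt(D*t) = 1.21071e-04 cm
Step 3: x = 2 * 1.21071e-04 cm = 2.42142e-04 cm
Step 4: Convert to um (1 cm = 1e4 um): x = 2.421 um


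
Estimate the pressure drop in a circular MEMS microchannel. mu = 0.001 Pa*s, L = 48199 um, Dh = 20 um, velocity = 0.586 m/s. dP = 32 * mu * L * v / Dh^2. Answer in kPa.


Step 1: Convert to SI: L = 48199e-6 m, Dh = 20e-6 m
Step 2: dP = 32 * 0.001 * 48199e-6 * 0.586 / (20e-6)^2
Step 3: dP = 2259569.12 Pa
Step 4: Convert to kPa: dP = 2259.57 kPa


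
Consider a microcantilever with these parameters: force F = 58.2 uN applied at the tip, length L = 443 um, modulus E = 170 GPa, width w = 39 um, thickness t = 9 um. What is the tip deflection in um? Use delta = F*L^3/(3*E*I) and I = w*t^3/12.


Step 1: Calculate the second moment of area.
I = w * t^3 / 12 = 39 * 9^3 / 12 = 2369.25 um^4
Step 2: Convert E to consistent units (1 GPa = 1000 uN/um^2).
E = 170 GPa = 170000 uN/um^2
Step 3: Calculate tip deflection.
delta = F * L^3 / (3 * E * I)
delta = 58.2 * 443^3 / (3 * 170000 * 2369.25)
delta = 4.1875 um


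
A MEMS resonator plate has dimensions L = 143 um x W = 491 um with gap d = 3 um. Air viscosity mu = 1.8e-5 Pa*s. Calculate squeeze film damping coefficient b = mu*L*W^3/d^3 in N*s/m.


Step 1: Convert to SI.
L = 143e-6 m, W = 491e-6 m, d = 3e-6 m
Step 2: W^3 = (491e-6)^3 = 1.18e-10 m^3
Step 3: d^3 = (3e-6)^3 = 2.70e-17 m^3
Step 4: b = 1.8e-5 * 143e-6 * 1.18e-10 / 2.70e-17
b = 1.13e-02 N*s/m


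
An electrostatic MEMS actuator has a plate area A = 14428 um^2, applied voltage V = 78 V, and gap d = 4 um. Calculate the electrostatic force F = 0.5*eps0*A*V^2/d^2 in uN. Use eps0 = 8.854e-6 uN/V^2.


Step 1: Identify parameters.
eps0 = 8.854e-6 uN/V^2, A = 14428 um^2, V = 78 V, d = 4 um
Step 2: Compute V^2 = 78^2 = 6084
Step 3: Compute d^2 = 4^2 = 16
Step 4: F = 0.5 * 8.854e-6 * 14428 * 6084 / 16
F = 24.288 uN


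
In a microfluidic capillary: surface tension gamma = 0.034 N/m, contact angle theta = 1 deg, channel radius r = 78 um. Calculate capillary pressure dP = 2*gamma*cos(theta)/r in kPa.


Step 1: cos(1 deg) = 0.9998
Step 2: Convert r to m: r = 78e-6 m
Step 3: dP = 2 * 0.034 * 0.9998 / 78e-6 = 871.6 Pa
Step 4: Convert Pa to kPa (divide by 1000).
dP = 0.87 kPa


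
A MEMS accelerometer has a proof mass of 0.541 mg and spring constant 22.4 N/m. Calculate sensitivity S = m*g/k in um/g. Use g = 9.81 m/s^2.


Step 1: Convert mass: m = 0.541 mg = 5.41e-07 kg
Step 2: S = m * g / k = 5.41e-07 * 9.81 / 22.4
Step 3: S = 2.37e-07 m/g
Step 4: Convert to um/g: S = 0.237 um/g


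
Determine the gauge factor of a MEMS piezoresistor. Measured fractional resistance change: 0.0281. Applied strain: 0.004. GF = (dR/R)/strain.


Step 1: Identify values.
dR/R = 0.0281, strain = 0.004
Step 2: GF = (dR/R) / strain = 0.0281 / 0.004
GF = 7.0


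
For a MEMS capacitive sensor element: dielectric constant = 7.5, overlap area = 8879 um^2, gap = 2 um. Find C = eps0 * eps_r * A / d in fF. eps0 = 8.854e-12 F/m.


Step 1: Convert area to m^2: A = 8879e-12 m^2
Step 2: Convert gap to m: d = 2e-6 m
Step 3: C = eps0 * eps_r * A / d
C = 8.854e-12 * 7.5 * 8879e-12 / 2e-6
Step 4: Convert to fF (multiply by 1e15).
C = 294.8 fF


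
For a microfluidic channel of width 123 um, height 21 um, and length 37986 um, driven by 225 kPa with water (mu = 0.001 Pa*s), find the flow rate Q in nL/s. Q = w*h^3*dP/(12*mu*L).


Step 1: Convert all dimensions to SI (meters).
w = 123e-6 m, h = 21e-6 m, L = 37986e-6 m, dP = 225e3 Pa
Step 2: Q = w * h^3 * dP / (12 * mu * L)
Q = 123e-6 * (21e-6)^3 * 225e3 / (12 * 0.001 * 37986e-6) = 5.6226455e-10 m^3/s
Step 3: Convert Q from m^3/s to nL/s (1 m^3 = 1e12 nL, so multiply by 1e12).
Q = 562.265 nL/s


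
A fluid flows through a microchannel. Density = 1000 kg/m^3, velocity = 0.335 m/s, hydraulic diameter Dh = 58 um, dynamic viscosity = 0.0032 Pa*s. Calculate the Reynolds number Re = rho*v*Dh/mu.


Step 1: Convert Dh to meters: Dh = 58e-6 m
Step 2: Re = rho * v * Dh / mu
Re = 1000 * 0.335 * 58e-6 / 0.0032
Re = 6.072


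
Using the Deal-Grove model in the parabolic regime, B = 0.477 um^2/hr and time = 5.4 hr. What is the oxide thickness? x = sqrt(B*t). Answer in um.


Step 1: Compute B*t = 0.477 * 5.4 = 2.5758
Step 2: x = sqrt(2.5758)
x = 1.605 um


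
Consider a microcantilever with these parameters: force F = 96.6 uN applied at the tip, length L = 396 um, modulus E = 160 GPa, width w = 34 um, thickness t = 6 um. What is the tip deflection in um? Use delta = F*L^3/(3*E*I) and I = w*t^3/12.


Step 1: Calculate the second moment of area.
I = w * t^3 / 12 = 34 * 6^3 / 12 = 612.0 um^4
Step 2: Convert E to consistent units (1 GPa = 1000 uN/um^2).
E = 160 GPa = 160000 uN/um^2
Step 3: Calculate tip deflection.
delta = F * L^3 / (3 * E * I)
delta = 96.6 * 396^3 / (3 * 160000 * 612.0)
delta = 20.4207 um


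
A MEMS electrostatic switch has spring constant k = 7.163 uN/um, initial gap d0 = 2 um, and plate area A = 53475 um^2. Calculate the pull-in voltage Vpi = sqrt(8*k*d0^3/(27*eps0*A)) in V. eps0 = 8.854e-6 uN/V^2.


Step 1: Compute numerator: 8 * k * d0^3 = 8 * 7.163 * 2^3 = 458.432
Step 2: Compute denominator: 27 * eps0 * A = 27 * 8.854e-6 * 53475 = 12.783627
Step 3: Vpi = sqrt(458.432 / 12.783627)
Vpi = 5.99 V


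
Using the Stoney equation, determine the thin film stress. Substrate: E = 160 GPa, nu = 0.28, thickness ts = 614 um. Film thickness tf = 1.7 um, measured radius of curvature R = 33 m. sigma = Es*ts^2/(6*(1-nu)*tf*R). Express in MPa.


Step 1: Compute numerator: Es * ts^2 = 160 * 614^2 = 60319360 (GPa*um^2)
Step 2: Compute denominator (R in um): 6*(1-nu)*tf*R = 6*0.72*1.7*33e6 = 242352000.0 (um^2)
Step 3: sigma (GPa) = 60319360 / 242352000.0 = 2.48892e-01 GPa
Step 4: Convert to MPa (x1000): sigma = 248.9 MPa


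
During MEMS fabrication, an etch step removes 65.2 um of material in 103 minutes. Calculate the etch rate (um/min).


Step 1: Etch rate = depth / time
Step 2: rate = 65.2 / 103
rate = 0.633 um/min


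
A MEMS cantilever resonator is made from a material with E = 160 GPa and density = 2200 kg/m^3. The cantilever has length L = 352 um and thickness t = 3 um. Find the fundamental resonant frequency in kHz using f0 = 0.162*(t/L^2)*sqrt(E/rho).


Step 1: Convert units to SI.
t_SI = 3e-6 m, L_SI = 352e-6 m
Step 2: Calculate sqrt(E/rho).
sqrt(160e9 / 2200) = 8528.03 m/s
Step 3: Compute f0.
f0 = 0.162 * 3e-6 / (352e-6)^2 * 8528.03 = 33450.3 Hz = 33.45 kHz


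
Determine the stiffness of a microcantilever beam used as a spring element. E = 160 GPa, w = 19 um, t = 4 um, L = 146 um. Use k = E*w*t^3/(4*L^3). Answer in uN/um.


Step 1: Convert E to consistent units (1 GPa = 1000 uN/um^2).
E = 160 GPa = 160000 uN/um^2
Step 2: Compute t^3 = 4^3 = 64
Step 3: Compute L^3 = 146^3 = 3112136
Step 4: k = 160000 * 19 * 64 / (4 * 3112136)
k = 15.6291 uN/um


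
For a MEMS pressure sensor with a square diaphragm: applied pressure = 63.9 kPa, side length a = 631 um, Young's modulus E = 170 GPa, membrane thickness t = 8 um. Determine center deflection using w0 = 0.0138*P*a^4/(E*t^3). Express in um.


Step 1: Convert pressure to compatible units (E is in GPa, so P in GPa).
P = 63.9 kPa = 63.9e-6 GPa
Step 2: Compute numerator: 0.0138 * P * a^4.
a^4 = 631^4 = 158532181921
numerator = 0.0138 * 63.9e-6 * 158532181921 = 1.397968e+05
Step 3: Compute denominator: E * t^3 = 170 * 8^3 = 87040
Step 4: w0 = numerator / denominator = 1.397968e+05 / 87040 = 1.6061 um


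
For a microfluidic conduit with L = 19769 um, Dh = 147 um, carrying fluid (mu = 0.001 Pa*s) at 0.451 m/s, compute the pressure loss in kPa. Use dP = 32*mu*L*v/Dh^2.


Step 1: Convert to SI: L = 19769e-6 m, Dh = 147e-6 m
Step 2: dP = 32 * 0.001 * 19769e-6 * 0.451 / (147e-6)^2
Step 3: dP = 13203.12 Pa
Step 4: Convert to kPa: dP = 13.2 kPa


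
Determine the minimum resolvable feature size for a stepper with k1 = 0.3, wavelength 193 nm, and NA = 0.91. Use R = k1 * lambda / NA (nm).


Step 1: Identify values: k1 = 0.3, lambda = 193 nm, NA = 0.91
Step 2: R = k1 * lambda / NA
R = 0.3 * 193 / 0.91
R = 63.6 nm


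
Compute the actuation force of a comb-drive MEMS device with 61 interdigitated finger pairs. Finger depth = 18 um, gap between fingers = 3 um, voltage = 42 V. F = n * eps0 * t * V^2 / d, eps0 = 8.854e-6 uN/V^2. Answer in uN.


Step 1: Parameters: n=61, eps0=8.854e-6 uN/V^2, t=18 um, V=42 V, d=3 um
Step 2: V^2 = 1764
Step 3: F = 61 * 8.854e-6 * 18 * 1764 / 3
F = 5.716 uN


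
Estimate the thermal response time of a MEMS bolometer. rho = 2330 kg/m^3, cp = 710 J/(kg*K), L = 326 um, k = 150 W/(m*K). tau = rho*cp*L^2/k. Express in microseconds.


Step 1: Convert L to m: L = 326e-6 m
Step 2: L^2 = (326e-6)^2 = 1.06276e-07 m^2
Step 3: tau = 2330 * 710 * 1.06276e-07 / 150 = 1.17208258e-03 s
Step 4: Convert to microseconds (multiply by 1e6).
tau = 1172.083 us


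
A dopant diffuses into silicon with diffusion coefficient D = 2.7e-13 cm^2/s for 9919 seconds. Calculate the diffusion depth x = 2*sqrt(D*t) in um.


Step 1: Compute D*t = 2.7e-13 * 9919 = 2.67813e-09 cm^2
Step 2: sqrt(D*t) = 5.17507e-05 cm
Step 3: x = 2 * 5.17507e-05 cm = 1.035014e-04 cm
Step 4: Convert to um (1 cm = 1e4 um): x = 1.035 um


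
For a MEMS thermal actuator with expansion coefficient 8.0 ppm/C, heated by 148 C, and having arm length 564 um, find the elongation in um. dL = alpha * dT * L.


Step 1: Convert CTE: alpha = 8.0 ppm/C = 8.0e-6 /C
Step 2: dL = 8.0e-6 * 148 * 564
dL = 0.6678 um


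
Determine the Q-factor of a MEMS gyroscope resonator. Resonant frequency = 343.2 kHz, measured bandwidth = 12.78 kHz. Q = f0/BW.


Step 1: Q = f0 / bandwidth
Step 2: Q = 343.2 / 12.78
Q = 26.9


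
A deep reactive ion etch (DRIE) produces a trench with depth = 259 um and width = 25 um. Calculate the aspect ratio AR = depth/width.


Step 1: AR = depth / width
Step 2: AR = 259 / 25
AR = 10.4


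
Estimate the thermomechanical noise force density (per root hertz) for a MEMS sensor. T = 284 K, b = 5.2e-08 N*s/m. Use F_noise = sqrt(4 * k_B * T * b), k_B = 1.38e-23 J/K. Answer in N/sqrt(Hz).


Step 1: Compute 4 * k_B * T * b
= 4 * 1.38e-23 * 284 * 5.2e-08
= 8.1519e-28 N^2/Hz
Step 2: F_noise = sqrt(8.1519e-28)
F_noise = 2.86e-14 N/sqrt(Hz)


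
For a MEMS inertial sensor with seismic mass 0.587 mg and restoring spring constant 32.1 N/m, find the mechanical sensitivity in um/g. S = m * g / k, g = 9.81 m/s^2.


Step 1: Convert mass: m = 0.587 mg = 5.87e-07 kg
Step 2: S = m * g / k = 5.87e-07 * 9.81 / 32.1
Step 3: S = 1.79e-07 m/g
Step 4: Convert to um/g: S = 0.179 um/g


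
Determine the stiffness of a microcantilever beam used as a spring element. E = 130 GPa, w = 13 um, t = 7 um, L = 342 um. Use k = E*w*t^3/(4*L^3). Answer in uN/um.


Step 1: Convert E to consistent units (1 GPa = 1000 uN/um^2).
E = 130 GPa = 130000 uN/um^2
Step 2: Compute t^3 = 7^3 = 343
Step 3: Compute L^3 = 342^3 = 40001688
Step 4: k = 130000 * 13 * 343 / (4 * 40001688)
k = 3.6228 uN/um


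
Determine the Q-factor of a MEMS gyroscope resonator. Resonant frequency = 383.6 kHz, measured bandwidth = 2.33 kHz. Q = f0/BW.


Step 1: Q = f0 / bandwidth
Step 2: Q = 383.6 / 2.33
Q = 164.6


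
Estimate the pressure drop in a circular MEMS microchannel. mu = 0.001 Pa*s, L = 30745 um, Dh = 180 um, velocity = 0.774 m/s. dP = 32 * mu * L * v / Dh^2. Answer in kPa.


Step 1: Convert to SI: L = 30745e-6 m, Dh = 180e-6 m
Step 2: dP = 32 * 0.001 * 30745e-6 * 0.774 / (180e-6)^2
Step 3: dP = 23502.84 Pa
Step 4: Convert to kPa: dP = 23.5 kPa


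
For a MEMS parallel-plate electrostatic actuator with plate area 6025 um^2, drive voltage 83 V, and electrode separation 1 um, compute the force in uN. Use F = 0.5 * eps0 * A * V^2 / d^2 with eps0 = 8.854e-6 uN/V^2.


Step 1: Identify parameters.
eps0 = 8.854e-6 uN/V^2, A = 6025 um^2, V = 83 V, d = 1 um
Step 2: Compute V^2 = 83^2 = 6889
Step 3: Compute d^2 = 1^2 = 1
Step 4: F = 0.5 * 8.854e-6 * 6025 * 6889 / 1
F = 183.748 uN


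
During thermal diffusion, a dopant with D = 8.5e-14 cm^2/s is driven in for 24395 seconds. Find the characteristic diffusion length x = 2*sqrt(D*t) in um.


Step 1: Compute D*t = 8.5e-14 * 24395 = 2.073575e-09 cm^2
Step 2: sqrt(D*t) = 4.5537e-05 cm
Step 3: x = 2 * 4.5537e-05 cm = 9.1074e-05 cm
Step 4: Convert to um (1 cm = 1e4 um): x = 0.911 um


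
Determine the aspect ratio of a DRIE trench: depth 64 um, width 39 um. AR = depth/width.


Step 1: AR = depth / width
Step 2: AR = 64 / 39
AR = 1.6


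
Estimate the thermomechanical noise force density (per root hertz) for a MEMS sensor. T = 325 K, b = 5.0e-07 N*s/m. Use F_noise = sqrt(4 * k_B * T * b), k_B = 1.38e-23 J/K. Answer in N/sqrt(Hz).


Step 1: Compute 4 * k_B * T * b
= 4 * 1.38e-23 * 325 * 5.0e-07
= 8.9700e-27 N^2/Hz
Step 2: F_noise = sqrt(8.9700e-27)
F_noise = 9.47e-14 N/sqrt(Hz)


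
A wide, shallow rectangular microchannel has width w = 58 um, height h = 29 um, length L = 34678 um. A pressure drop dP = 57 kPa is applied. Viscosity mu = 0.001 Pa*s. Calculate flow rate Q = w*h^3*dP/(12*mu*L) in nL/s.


Step 1: Convert all dimensions to SI (meters).
w = 58e-6 m, h = 29e-6 m, L = 34678e-6 m, dP = 57e3 Pa
Step 2: Q = w * h^3 * dP / (12 * mu * L)
Q = 58e-6 * (29e-6)^3 * 57e3 / (12 * 0.001 * 34678e-6) = 1.9375885e-10 m^3/s
Step 3: Convert Q from m^3/s to nL/s (1 m^3 = 1e12 nL, so multiply by 1e12).
Q = 193.759 nL/s


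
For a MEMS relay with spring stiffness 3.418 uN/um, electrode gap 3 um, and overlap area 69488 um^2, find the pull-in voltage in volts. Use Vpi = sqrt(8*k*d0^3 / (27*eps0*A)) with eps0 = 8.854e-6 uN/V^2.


Step 1: Compute numerator: 8 * k * d0^3 = 8 * 3.418 * 3^3 = 738.288
Step 2: Compute denominator: 27 * eps0 * A = 27 * 8.854e-6 * 69488 = 16.611662
Step 3: Vpi = sqrt(738.288 / 16.611662)
Vpi = 6.67 V


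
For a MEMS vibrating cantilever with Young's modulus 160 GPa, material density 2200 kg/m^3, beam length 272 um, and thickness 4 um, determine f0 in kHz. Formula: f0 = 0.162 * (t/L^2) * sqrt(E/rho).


Step 1: Convert units to SI.
t_SI = 4e-6 m, L_SI = 272e-6 m
Step 2: Calculate sqrt(E/rho).
sqrt(160e9 / 2200) = 8528.03 m/s
Step 3: Compute f0.
f0 = 0.162 * 4e-6 / (272e-6)^2 * 8528.03 = 74694.0 Hz = 74.69 kHz


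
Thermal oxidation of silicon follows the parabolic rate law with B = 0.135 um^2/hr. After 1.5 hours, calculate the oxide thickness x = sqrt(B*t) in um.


Step 1: Compute B*t = 0.135 * 1.5 = 0.2025
Step 2: x = sqrt(0.2025)
x = 0.45 um


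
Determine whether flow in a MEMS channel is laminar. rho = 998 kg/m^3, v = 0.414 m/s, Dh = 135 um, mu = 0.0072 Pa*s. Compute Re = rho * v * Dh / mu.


Step 1: Convert Dh to meters: Dh = 135e-6 m
Step 2: Re = rho * v * Dh / mu
Re = 998 * 0.414 * 135e-6 / 0.0072
Re = 7.747
Since Re = 7.747 is below ~2300, the flow is laminar.


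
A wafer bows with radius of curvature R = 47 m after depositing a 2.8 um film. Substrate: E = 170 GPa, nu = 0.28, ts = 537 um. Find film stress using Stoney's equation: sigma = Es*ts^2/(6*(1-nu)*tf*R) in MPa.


Step 1: Compute numerator: Es * ts^2 = 170 * 537^2 = 49022730 (GPa*um^2)
Step 2: Compute denominator (R in um): 6*(1-nu)*tf*R = 6*0.72*2.8*47e6 = 568512000.0 (um^2)
Step 3: sigma (GPa) = 49022730 / 568512000.0 = 8.623e-02 GPa
Step 4: Convert to MPa (x1000): sigma = 86.2 MPa


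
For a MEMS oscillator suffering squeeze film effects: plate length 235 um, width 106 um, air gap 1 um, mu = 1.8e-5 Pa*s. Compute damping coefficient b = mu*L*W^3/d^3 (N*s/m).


Step 1: Convert to SI.
L = 235e-6 m, W = 106e-6 m, d = 1e-6 m
Step 2: W^3 = (106e-6)^3 = 1.19e-12 m^3
Step 3: d^3 = (1e-6)^3 = 1.00e-18 m^3
Step 4: b = 1.8e-5 * 235e-6 * 1.19e-12 / 1.00e-18
b = 5.04e-03 N*s/m


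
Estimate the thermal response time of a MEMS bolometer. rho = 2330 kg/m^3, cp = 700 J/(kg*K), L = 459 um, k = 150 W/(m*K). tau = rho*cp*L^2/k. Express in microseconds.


Step 1: Convert L to m: L = 459e-6 m
Step 2: L^2 = (459e-6)^2 = 2.10681e-07 m^2
Step 3: tau = 2330 * 700 * 2.10681e-07 / 150 = 2.29080474e-03 s
Step 4: Convert to microseconds (multiply by 1e6).
tau = 2290.805 us


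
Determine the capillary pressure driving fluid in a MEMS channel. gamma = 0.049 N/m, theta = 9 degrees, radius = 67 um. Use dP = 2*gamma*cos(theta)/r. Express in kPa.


Step 1: cos(9 deg) = 0.9877
Step 2: Convert r to m: r = 67e-6 m
Step 3: dP = 2 * 0.049 * 0.9877 / 67e-6 = 1444.7 Pa
Step 4: Convert Pa to kPa (divide by 1000).
dP = 1.44 kPa


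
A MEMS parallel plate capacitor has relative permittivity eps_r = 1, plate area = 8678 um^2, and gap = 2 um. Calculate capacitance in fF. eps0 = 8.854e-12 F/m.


Step 1: Convert area to m^2: A = 8678e-12 m^2
Step 2: Convert gap to m: d = 2e-6 m
Step 3: C = eps0 * eps_r * A / d
C = 8.854e-12 * 1 * 8678e-12 / 2e-6
Step 4: Convert to fF (multiply by 1e15).
C = 38.42 fF


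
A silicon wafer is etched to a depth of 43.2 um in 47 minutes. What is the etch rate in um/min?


Step 1: Etch rate = depth / time
Step 2: rate = 43.2 / 47
rate = 0.919 um/min


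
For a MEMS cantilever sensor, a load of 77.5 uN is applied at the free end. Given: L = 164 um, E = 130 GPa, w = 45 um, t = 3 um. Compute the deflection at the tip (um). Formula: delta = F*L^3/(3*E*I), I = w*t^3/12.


Step 1: Calculate the second moment of area.
I = w * t^3 / 12 = 45 * 3^3 / 12 = 101.25 um^4
Step 2: Convert E to consistent units (1 GPa = 1000 uN/um^2).
E = 130 GPa = 130000 uN/um^2
Step 3: Calculate tip deflection.
delta = F * L^3 / (3 * E * I)
delta = 77.5 * 164^3 / (3 * 130000 * 101.25)
delta = 8.6571 um


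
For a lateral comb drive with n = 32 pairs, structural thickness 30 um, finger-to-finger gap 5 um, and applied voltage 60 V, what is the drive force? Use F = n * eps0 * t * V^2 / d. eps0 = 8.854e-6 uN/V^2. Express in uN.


Step 1: Parameters: n=32, eps0=8.854e-6 uN/V^2, t=30 um, V=60 V, d=5 um
Step 2: V^2 = 3600
Step 3: F = 32 * 8.854e-6 * 30 * 3600 / 5
F = 6.12 uN


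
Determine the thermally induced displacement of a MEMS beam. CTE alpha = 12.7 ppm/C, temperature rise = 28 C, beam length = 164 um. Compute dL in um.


Step 1: Convert CTE: alpha = 12.7 ppm/C = 12.7e-6 /C
Step 2: dL = 12.7e-6 * 28 * 164
dL = 0.0583 um


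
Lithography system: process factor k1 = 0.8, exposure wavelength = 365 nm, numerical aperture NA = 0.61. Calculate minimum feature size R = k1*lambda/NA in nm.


Step 1: Identify values: k1 = 0.8, lambda = 365 nm, NA = 0.61
Step 2: R = k1 * lambda / NA
R = 0.8 * 365 / 0.61
R = 478.7 nm


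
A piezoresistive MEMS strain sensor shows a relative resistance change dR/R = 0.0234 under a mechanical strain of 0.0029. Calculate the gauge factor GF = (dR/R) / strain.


Step 1: Identify values.
dR/R = 0.0234, strain = 0.0029
Step 2: GF = (dR/R) / strain = 0.0234 / 0.0029
GF = 8.1


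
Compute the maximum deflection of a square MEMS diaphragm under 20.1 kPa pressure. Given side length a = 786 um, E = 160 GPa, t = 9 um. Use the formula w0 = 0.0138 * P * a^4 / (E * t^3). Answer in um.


Step 1: Convert pressure to compatible units (E is in GPa, so P in GPa).
P = 20.1 kPa = 20.1e-6 GPa
Step 2: Compute numerator: 0.0138 * P * a^4.
a^4 = 786^4 = 381671897616
numerator = 0.0138 * 20.1e-6 * 381671897616 = 1.05868e+05
Step 3: Compute denominator: E * t^3 = 160 * 9^3 = 116640
Step 4: w0 = numerator / denominator = 1.05868e+05 / 116640 = 0.9076 um


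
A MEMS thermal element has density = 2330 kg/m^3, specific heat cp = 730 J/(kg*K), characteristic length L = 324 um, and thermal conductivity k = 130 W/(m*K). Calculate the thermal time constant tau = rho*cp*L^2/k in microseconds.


Step 1: Convert L to m: L = 324e-6 m
Step 2: L^2 = (324e-6)^2 = 1.04976e-07 m^2
Step 3: tau = 2330 * 730 * 1.04976e-07 / 130 = 1.3734898e-03 s
Step 4: Convert to microseconds (multiply by 1e6).
tau = 1373.49 us


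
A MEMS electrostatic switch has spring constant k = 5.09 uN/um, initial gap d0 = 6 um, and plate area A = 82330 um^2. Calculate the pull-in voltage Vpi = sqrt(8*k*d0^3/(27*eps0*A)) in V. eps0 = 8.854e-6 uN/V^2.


Step 1: Compute numerator: 8 * k * d0^3 = 8 * 5.09 * 6^3 = 8795.52
Step 2: Compute denominator: 27 * eps0 * A = 27 * 8.854e-6 * 82330 = 19.681645
Step 3: Vpi = sqrt(8795.52 / 19.681645)
Vpi = 21.14 V


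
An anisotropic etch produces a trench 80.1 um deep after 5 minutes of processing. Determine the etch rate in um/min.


Step 1: Etch rate = depth / time
Step 2: rate = 80.1 / 5
rate = 16.02 um/min


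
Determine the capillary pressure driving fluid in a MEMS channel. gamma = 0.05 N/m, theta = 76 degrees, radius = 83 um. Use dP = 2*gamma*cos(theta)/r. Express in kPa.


Step 1: cos(76 deg) = 0.2419
Step 2: Convert r to m: r = 83e-6 m
Step 3: dP = 2 * 0.05 * 0.2419 / 83e-6 = 291.4 Pa
Step 4: Convert Pa to kPa (divide by 1000).
dP = 0.29 kPa


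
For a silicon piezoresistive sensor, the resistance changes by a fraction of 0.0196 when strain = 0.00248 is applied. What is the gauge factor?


Step 1: Identify values.
dR/R = 0.0196, strain = 0.00248
Step 2: GF = (dR/R) / strain = 0.0196 / 0.00248
GF = 7.9


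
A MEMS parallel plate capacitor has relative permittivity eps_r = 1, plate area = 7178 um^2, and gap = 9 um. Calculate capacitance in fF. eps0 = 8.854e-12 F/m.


Step 1: Convert area to m^2: A = 7178e-12 m^2
Step 2: Convert gap to m: d = 9e-6 m
Step 3: C = eps0 * eps_r * A / d
C = 8.854e-12 * 1 * 7178e-12 / 9e-6
Step 4: Convert to fF (multiply by 1e15).
C = 7.06 fF
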